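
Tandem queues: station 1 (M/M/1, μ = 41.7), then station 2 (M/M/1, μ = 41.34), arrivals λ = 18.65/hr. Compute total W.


Each node sees arrival rate λ = 18.65/hr (tandem ⇒ throughput preserved).
W₁ = 1/(μ₁−λ) = 1/(41.7−18.65) = 0.04338 hr
W₂ = 1/(μ₂−λ) = 1/(41.34−18.65) = 0.04407 hr
W_total = W₁ + W₂ = 0.04338 + 0.04407 = 0.08746 hr

Final: 0.08746 hr


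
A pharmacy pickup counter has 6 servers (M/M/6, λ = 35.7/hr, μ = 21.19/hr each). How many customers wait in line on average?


a = λ/μ = 1.6848; ρ = a/6 = 0.2808
P₀ = 0.185394
Lq = P₀·a^c·ρ / (c!·(1−ρ)²) = 0.185394·22.86776·0.2808/(720·0.51726)
= 0.003196

Final: 0.003196


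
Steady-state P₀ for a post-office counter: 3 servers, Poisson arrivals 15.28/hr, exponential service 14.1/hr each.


a = λ/μ = 15.28/14.1 = 1.0837; ρ = a/c = 0.3612
Σ_{k=0}^{2} a^k/k! (terms k=0..2) = 1.00000 + 1.08369 + 0.58719 = 2.67088
Tail: a^3/(3!(1−ρ)) = 1.27266/(6·0.6388) = 0.33206
P₀ = 1/(2.67088 + 0.33206) = 1/3.00294 = 0.333007

Final: 0.333007


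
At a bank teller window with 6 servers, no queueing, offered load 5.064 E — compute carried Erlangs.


B(6,5.064) = 0.196654 (Erlang-B)
Carried load = a(1 − B) = 5.064·(1 − 0.196654) = 5.064·0.803346 = 4.0681 E

Final: 4.0681 Erlangs


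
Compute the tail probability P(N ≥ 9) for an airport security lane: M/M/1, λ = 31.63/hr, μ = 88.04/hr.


ρ = 31.63/88.04 = 0.3593
P(N ≥ n) = ρ^n = 0.3593^9 = 0.00009972

Final: 0.00009972


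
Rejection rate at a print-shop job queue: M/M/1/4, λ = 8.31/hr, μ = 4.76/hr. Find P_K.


ρ = λ/μ = 8.31/4.76 = 1.7458
P_K = (1−ρ)ρ^K/(1−ρ^(K+1)) = (-0.7458·9.289157)/(1 − 16.216994)
= -6.927837/-15.216994 = 0.455270

Final: 0.455270


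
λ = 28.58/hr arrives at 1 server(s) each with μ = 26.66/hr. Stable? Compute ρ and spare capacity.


Total capacity cμ = 1·26.66 = 26.66/hr
ρ = λ/(cμ) = 28.58/26.66 = 1.0720
Stable ⇔ ρ < 1: NO
Spare capacity = cμ − λ = 26.66 − 28.58 = -1.92/hr

Final: ρ = 1.0720; unstable; margin = -1.92/hr


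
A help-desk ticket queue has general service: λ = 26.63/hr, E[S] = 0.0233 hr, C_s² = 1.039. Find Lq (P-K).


ρ = λ·E[S] = 26.63·0.0233 = 0.6205
Lq = ρ²(1+C_s²)/(2(1−ρ)) = 0.3850·(1+1.039)/(2·0.3795)
= 0.3850·2.0390/0.7590 = 1.03420

Final: 1.03420


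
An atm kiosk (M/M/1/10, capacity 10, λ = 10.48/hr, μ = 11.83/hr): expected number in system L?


ρ = 10.48/11.83 = 0.8859
L = ρ[1 − (K+1)ρ^K + Kρ^(K+1)] / [(1−ρ)(1−ρ^(K+1))]
Numerator: 0.8859·(1 − 11·0.297691 + 10·0.263719) = 0.321216
Denominator: (0.1141)·(0.736281) = 0.084022
L = 0.321216/0.084022 = 3.8230

Final: 3.8230


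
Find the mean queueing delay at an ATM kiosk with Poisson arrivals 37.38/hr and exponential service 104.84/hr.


ρ = 37.38/104.84 = 0.3565
Wq = ρ/(μ−λ) = 0.3565/(104.84 − 37.38) = 0.3565/67.46 = 0.005285 hr

Final: 0.005285 hr


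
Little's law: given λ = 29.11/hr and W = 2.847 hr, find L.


L = λW = 29.11·2.847 = 82.8762

Final: 82.8762


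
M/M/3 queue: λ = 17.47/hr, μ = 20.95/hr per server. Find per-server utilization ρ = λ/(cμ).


ρ = λ/(cμ) = 17.47/(3·20.95) = 17.47/62.85 = 0.2780

Final: 0.2780


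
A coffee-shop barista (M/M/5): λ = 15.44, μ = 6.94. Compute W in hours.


a = 2.2248; ρ = 0.4450; P₀ = 0.106677
Lq = P₀·a^c·ρ/(c!(1−ρ)²) = 0.06998
Wq = Lq/λ = 0.06998/15.44 = 0.004533 hr
W = Wq + 1/μ = 0.004533 + 0.14409 = 0.14862 hr

Final: 0.14862 hr


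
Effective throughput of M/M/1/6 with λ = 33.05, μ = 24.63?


ρ = 1.3419; P_K = (1−ρ)ρ^6/(1−ρ^7) = 0.292048
λ_eff = λ(1 − P_K) = 33.05·(1 − 0.292048) = 33.05·0.707952 = 23.3978 /hr

Final: 23.3978 /hr


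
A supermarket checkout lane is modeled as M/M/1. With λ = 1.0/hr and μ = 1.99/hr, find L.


ρ = λ/μ = 1.0/1.99 = 0.5025
L = ρ/(1−ρ) = 0.5025/(1 − 0.5025) = 0.5025/0.4975 = 1.0101

Final: 1.0101


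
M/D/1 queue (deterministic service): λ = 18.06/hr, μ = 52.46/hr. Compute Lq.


ρ = 18.06/52.46 = 0.3443
M/D/1: Lq = ρ²/(2(1−ρ)) = 0.1185/(2·0.6557) = 0.09037

Final: 0.09037


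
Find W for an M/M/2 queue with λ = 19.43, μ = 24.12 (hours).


a = 0.8056; ρ = 0.4028; P₀ = 0.425743
Lq = P₀·a^c·ρ/(c!(1−ρ)²) = 0.15599
Wq = Lq/λ = 0.15599/19.43 = 0.008028 hr
W = Wq + 1/μ = 0.008028 + 0.04146 = 0.04949 hr

Final: 0.04949 hr


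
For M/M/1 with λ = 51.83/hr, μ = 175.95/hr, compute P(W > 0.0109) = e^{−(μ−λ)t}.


W ~ Exponential(μ−λ) for M/M/1.
μ − λ = 175.95 − 51.83 = 124.1200
P(W > t) = e^{−(μ−λ)t} = e^{−1.3529} = 0.258487

Final: 0.258487


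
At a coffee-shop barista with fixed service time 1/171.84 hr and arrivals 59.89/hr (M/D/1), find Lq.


ρ = 59.89/171.84 = 0.3485
M/D/1: Lq = ρ²/(2(1−ρ)) = 0.1215/(2·0.6515) = 0.09322

Final: 0.09322


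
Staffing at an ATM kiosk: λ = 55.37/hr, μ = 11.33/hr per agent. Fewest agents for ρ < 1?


Stability requires cμ > λ ⇔ c > λ/μ.
λ/μ = 55.37/11.33 = 4.8870
Minimum integer c = ⌊4.8870⌋ + 1 = 5
Check: 5·11.33 = 56.65 > 55.37, while 4·11.33 = 45.32 ≤ 55.37

Final: 5 servers


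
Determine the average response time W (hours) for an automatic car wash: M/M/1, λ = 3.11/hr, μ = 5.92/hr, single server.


W = 1/(μ−λ) = 1/(5.92 − 3.11) = 1/2.81 = 0.3559 hr

Final: 0.3559 hr


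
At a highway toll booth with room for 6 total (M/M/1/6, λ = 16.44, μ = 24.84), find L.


ρ = 16.44/24.84 = 0.6618
L = ρ[1 − (K+1)ρ^K + Kρ^(K+1)] / [(1−ρ)(1−ρ^(K+1))]
Numerator: 0.6618·(1 − 7·0.084043 + 6·0.055623) = 0.493356
Denominator: (0.3382)·(0.944377) = 0.319355
L = 0.493356/0.319355 = 1.5449

Final: 1.5449


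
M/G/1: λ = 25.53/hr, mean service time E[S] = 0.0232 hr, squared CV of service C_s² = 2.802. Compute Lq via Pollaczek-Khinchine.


ρ = λ·E[S] = 25.53·0.0232 = 0.5923
Lq = ρ²(1+C_s²)/(2(1−ρ)) = 0.3508·(1+2.802)/(2·0.4077)
= 0.3508·3.8020/0.8154 = 1.63574

Final: 1.63574


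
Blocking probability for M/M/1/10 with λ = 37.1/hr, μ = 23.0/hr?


ρ = λ/μ = 37.1/23.0 = 1.6130
P_K = (1−ρ)ρ^K/(1−ρ^(K+1)) = (-0.6130·119.250645)/(1 − 192.356475)
= -73.105830/-191.356475 = 0.382040

Final: 0.382040


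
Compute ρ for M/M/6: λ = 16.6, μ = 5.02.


ρ = λ/(cμ) = 16.6/(6·5.02) = 16.6/30.12 = 0.5511

Final: 0.5511


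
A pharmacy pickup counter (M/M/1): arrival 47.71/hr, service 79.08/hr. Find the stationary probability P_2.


ρ = 47.71/79.08 = 0.6033
P_n = (1−ρ)·ρ^n = (1 − 0.6033)·0.6033^2 = 0.3967·0.363987 = 0.144389

Final: 0.144389


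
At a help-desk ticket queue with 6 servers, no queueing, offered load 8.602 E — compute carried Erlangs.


B(6,8.602) = 0.421178 (Erlang-B)
Carried load = a(1 − B) = 8.602·(1 − 0.421178) = 8.602·0.578822 = 4.9790 E

Final: 4.9790 Erlangs


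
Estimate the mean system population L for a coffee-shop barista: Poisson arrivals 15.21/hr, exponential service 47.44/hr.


ρ = λ/μ = 15.21/47.44 = 0.3206
L = ρ/(1−ρ) = 0.3206/(1 − 0.3206) = 0.3206/0.6794 = 0.4719

Final: 0.4719


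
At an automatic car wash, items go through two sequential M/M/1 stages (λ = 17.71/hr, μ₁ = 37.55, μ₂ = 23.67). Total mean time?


Each node sees arrival rate λ = 17.71/hr (tandem ⇒ throughput preserved).
W₁ = 1/(μ₁−λ) = 1/(37.55−17.71) = 0.05040 hr
W₂ = 1/(μ₂−λ) = 1/(23.67−17.71) = 0.16779 hr
W_total = W₁ + W₂ = 0.05040 + 0.16779 = 0.21819 hr

Final: 0.21819 hr


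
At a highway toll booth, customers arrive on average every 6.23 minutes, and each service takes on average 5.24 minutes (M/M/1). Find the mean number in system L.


λ = 60/6.23 = 9.6308 /hr
μ = 60/5.24 = 11.4504 /hr
ρ = λ/μ = 9.6308/11.4504 = 0.8411
L = ρ/(1−ρ) = 0.8411/0.1589 = 5.2929

Final: 5.2929


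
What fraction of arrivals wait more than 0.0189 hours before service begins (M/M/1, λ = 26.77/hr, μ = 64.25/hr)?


ρ = 26.77/64.25 = 0.4167
P(Wq > t) = ρ·e^{−(μ−λ)t} = 0.4167·e^{−0.7084}
= 0.4167·0.492445 = 0.205179

Final: 0.205179


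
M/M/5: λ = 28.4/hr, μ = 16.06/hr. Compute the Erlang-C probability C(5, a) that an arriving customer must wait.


a = λ/μ = 1.7684; ρ = a/5 = 0.3537
P₀ = 0.169952 (from M/M/c formula)
C(c,a) = [a^c/(c!(1−ρ))]·P₀ = [17.29275/(120·0.6463)]·0.169952
= 0.22296·0.169952 = 0.037893

Final: 0.037893


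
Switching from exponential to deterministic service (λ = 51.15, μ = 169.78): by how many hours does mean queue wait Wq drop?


ρ = 51.15/169.78 = 0.3013
Wq(M/M/1) = ρ/(μ−λ) = 0.3013/118.63 = 0.002540 hr
Wq(M/D/1) = ρ/(2(μ−λ)) = 0.001270 hr
Savings = 0.002540 − 0.001270 = 0.001270 hr

Final: 0.001270 hr


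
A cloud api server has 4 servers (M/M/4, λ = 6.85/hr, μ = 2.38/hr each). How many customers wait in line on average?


a = λ/μ = 2.8782; ρ = a/4 = 0.7195
P₀ = 0.045069
Lq = P₀·a^c·ρ / (c!·(1−ρ)²) = 0.045069·68.62059·0.7195/(24·0.07866)
= 1.17876

Final: 1.17876


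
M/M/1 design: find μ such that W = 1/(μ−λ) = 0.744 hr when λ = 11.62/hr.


W = 1/(μ−λ) ⇒ μ − λ = 1/W = 1/0.744 = 1.3441
μ = λ + 1/W = 11.62 + 1.3441 = 12.9641 per hr

Final: 12.9641 /hr


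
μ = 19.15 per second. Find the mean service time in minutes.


Mean service time = 1/μ = 1/19.15 second = 0.05222 second
In minutes: 0.05222 × 0.0166667 = 0.0008703 min

Final: 0.0008703 min


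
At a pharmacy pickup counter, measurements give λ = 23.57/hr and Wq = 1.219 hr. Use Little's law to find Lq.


Lq = λWq = 23.57·1.219 = 28.7318

Final: 28.7318


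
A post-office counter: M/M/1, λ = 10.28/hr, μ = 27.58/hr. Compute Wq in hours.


ρ = 10.28/27.58 = 0.3727
Wq = ρ/(μ−λ) = 0.3727/(27.58 − 10.28) = 0.3727/17.30 = 0.02155 hr

Final: 0.02155 hr


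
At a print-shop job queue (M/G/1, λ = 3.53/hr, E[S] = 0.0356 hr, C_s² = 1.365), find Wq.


ρ = λ·E[S] = 3.53·0.0356 = 0.1257
E[S²] = E[S]²(1+C_s²) = 0.0356²·(1+1.365) = 0.002997
Wq = λ·E[S²]/(2(1−ρ)) = 3.53·0.002997/(2·0.8743) = 0.006051 hr

Final: 0.006051 hr


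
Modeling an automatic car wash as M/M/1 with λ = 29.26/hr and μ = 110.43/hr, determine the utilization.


ρ = λ/μ = 29.26/110.43 = 0.2650

Final: 0.2650


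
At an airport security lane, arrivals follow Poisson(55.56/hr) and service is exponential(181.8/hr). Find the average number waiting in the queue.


ρ = 55.56/181.8 = 0.3056
Lq = ρ²/(1−ρ) = 0.09340/0.6944 = 0.1345

Final: 0.1345


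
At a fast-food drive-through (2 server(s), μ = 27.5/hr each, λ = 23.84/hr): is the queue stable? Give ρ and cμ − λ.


Total capacity cμ = 2·27.5 = 55.00/hr
ρ = λ/(cμ) = 23.84/55.00 = 0.4335
Stable ⇔ ρ < 1: YES
Spare capacity = cμ − λ = 55.00 − 23.84 = 31.16/hr

Final: ρ = 0.4335; stable; margin = 31.16/hr


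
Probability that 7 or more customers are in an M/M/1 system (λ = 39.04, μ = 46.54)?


ρ = 39.04/46.54 = 0.8388
P(N ≥ n) = ρ^n = 0.8388^7 = 0.292270

Final: 0.292270


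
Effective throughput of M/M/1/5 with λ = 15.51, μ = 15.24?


ρ = 1.0177; P_K = (1−ρ)ρ^5/(1−ρ^6) = 0.174069
λ_eff = λ(1 − P_K) = 15.51·(1 − 0.174069) = 15.51·0.825931 = 12.8102 /hr

Final: 12.8102 /hr


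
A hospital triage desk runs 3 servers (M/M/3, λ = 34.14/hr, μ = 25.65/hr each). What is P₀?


a = λ/μ = 34.14/25.65 = 1.3310; ρ = a/c = 0.4437
Σ_{k=0}^{2} a^k/k! (terms k=0..2) = 1.00000 + 1.33099 + 0.88577 = 3.21677
Tail: a^3/(3!(1−ρ)) = 2.35792/(6·0.5563) = 0.70638
P₀ = 1/(3.21677 + 0.70638) = 1/3.92315 = 0.254897

Final: 0.254897


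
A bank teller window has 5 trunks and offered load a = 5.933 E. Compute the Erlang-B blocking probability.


B(c,a) = (a^c/c!) / Σ_{k=0}^{c} a^k/k!
a^5/5! = 61.261905
Σ terms (k=0..5): 1.00000 + 5.93300 + 17.60024 + 34.80742 + 51.62810 + 61.26190 = 172.230667
B = 61.261905/172.230667 = 0.355697

Final: 0.355697


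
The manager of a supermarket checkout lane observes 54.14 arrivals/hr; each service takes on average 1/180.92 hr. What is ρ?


ρ = λ/μ = 54.14/180.92 = 0.2992

Final: 0.2992


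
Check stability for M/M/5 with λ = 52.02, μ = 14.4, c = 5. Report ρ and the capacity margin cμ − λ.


Total capacity cμ = 5·14.4 = 72.00/hr
ρ = λ/(cμ) = 52.02/72.00 = 0.7225
Stable ⇔ ρ < 1: YES
Spare capacity = cμ − λ = 72.00 − 52.02 = 19.98/hr

Final: ρ = 0.7225; stable; margin = 19.98/hr


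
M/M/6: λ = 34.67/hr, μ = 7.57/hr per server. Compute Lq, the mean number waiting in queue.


a = λ/μ = 4.5799; ρ = a/6 = 0.7633
P₀ = 0.008240
Lq = P₀·a^c·ρ / (c!·(1−ρ)²) = 0.008240·9228.85395·0.7633/(720·0.05602)
= 1.43920

Final: 1.43920


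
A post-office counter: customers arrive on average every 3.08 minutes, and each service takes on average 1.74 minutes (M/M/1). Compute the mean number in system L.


λ = 60/3.08 = 19.4805 /hr
μ = 60/1.74 = 34.4828 /hr
ρ = λ/μ = 19.4805/34.4828 = 0.5649
L = ρ/(1−ρ) = 0.5649/0.4351 = 1.2985

Final: 1.2985


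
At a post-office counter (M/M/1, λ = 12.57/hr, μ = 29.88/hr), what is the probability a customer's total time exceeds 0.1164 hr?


W ~ Exponential(μ−λ) for M/M/1.
μ − λ = 29.88 − 12.57 = 17.3100
P(W > t) = e^{−(μ−λ)t} = e^{−2.0149} = 0.133336

Final: 0.133336


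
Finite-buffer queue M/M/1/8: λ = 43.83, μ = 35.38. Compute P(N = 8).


ρ = λ/μ = 43.83/35.38 = 1.2388
P_K = (1−ρ)ρ^K/(1−ρ^(K+1)) = (-0.2388·5.547651)/(1 − 6.872627)
= -1.324976/-5.872627 = 0.225619

Final: 0.225619


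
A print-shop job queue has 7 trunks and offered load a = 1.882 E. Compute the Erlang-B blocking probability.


B(c,a) = (a^c/c!) / Σ_{k=0}^{c} a^k/k!
a^7/7! = 0.016592
Σ terms (k=0..7): 1.00000 + 1.88200 + 1.77096 + 1.11098 + 0.52272 + 0.19675 + 0.06171 + 0.01659 = 6.561721
B = 0.016592/6.561721 = 0.002529

Final: 0.002529


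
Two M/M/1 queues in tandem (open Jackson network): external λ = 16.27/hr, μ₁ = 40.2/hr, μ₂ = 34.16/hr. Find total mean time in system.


Each node sees arrival rate λ = 16.27/hr (tandem ⇒ throughput preserved).
W₁ = 1/(μ₁−λ) = 1/(40.2−16.27) = 0.04179 hr
W₂ = 1/(μ₂−λ) = 1/(34.16−16.27) = 0.05590 hr
W_total = W₁ + W₂ = 0.04179 + 0.05590 = 0.09769 hr

Final: 0.09769 hr


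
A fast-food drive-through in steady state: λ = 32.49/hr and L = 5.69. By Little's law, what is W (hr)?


W = L/λ = 5.69/32.49 = 0.1751 hr

Final: 0.1751 hr


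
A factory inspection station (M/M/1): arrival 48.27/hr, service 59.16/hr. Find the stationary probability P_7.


ρ = 48.27/59.16 = 0.8159
P_n = (1−ρ)·ρ^n = (1 − 0.8159)·0.8159^7 = 0.1841·0.240738 = 0.044314

Final: 0.044314


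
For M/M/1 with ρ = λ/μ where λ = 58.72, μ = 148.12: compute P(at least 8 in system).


ρ = 58.72/148.12 = 0.3964
P(N ≥ n) = ρ^n = 0.3964^8 = 0.0006101

Final: 0.0006101


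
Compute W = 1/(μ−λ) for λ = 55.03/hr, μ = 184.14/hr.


W = 1/(μ−λ) = 1/(184.14 − 55.03) = 1/129.11 = 0.007745 hr

Final: 0.007745 hr


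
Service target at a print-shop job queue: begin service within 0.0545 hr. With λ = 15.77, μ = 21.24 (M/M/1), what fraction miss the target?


ρ = 15.77/21.24 = 0.7425
P(Wq > t) = ρ·e^{−(μ−λ)t} = 0.7425·e^{−0.2981}
= 0.7425·0.742216 = 0.551071

Final: 0.551071


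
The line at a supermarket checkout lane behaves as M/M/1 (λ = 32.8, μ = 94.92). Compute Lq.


ρ = 32.8/94.92 = 0.3456
Lq = ρ²/(1−ρ) = 0.1194/0.6544 = 0.1825

Final: 0.1825


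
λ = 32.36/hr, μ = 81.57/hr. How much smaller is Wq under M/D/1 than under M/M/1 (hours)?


ρ = 32.36/81.57 = 0.3967
Wq(M/M/1) = ρ/(μ−λ) = 0.3967/49.21 = 0.008062 hr
Wq(M/D/1) = ρ/(2(μ−λ)) = 0.004031 hr
Savings = 0.008062 − 0.004031 = 0.004031 hr

Final: 0.004031 hr


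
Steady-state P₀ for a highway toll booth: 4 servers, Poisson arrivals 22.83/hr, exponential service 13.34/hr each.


a = λ/μ = 22.83/13.34 = 1.7114; ρ = a/c = 0.4278
Σ_{k=0}^{3} a^k/k! (terms k=0..3) = 1.00000 + 1.71139 + 1.46444 + 0.83541 = 5.01124
Tail: a^4/(4!(1−ρ)) = 8.57828/(24·0.5722) = 0.62471
P₀ = 1/(5.01124 + 0.62471) = 1/5.63595 = 0.177432

Final: 0.177432


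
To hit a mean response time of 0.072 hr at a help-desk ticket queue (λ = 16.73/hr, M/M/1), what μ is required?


W = 1/(μ−λ) ⇒ μ − λ = 1/W = 1/0.072 = 13.8889
μ = λ + 1/W = 16.73 + 13.8889 = 30.6189 per hr

Final: 30.6189 /hr


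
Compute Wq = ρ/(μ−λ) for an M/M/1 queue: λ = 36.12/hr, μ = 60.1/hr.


ρ = 36.12/60.1 = 0.6010
Wq = ρ/(μ−λ) = 0.6010/(60.1 − 36.12) = 0.6010/23.98 = 0.02506 hr

Final: 0.02506 hr


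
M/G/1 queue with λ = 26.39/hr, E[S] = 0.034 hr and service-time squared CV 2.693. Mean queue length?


ρ = λ·E[S] = 26.39·0.034 = 0.8973
Lq = ρ²(1+C_s²)/(2(1−ρ)) = 0.8051·(1+2.693)/(2·0.1027)
= 0.8051·3.6930/0.2055 = 14.46926

Final: 14.46926


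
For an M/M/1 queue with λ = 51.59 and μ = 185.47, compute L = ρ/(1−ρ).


ρ = λ/μ = 51.59/185.47 = 0.2782
L = ρ/(1−ρ) = 0.2782/(1 − 0.2782) = 0.2782/0.7218 = 0.3853

Final: 0.3853


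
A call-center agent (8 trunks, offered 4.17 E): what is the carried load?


B(8,4.17) = 0.036007 (Erlang-B)
Carried load = a(1 − B) = 4.17·(1 − 0.036007) = 4.17·0.963993 = 4.0199 E

Final: 4.0199 Erlangs


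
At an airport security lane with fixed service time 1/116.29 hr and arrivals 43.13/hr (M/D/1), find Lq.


ρ = 43.13/116.29 = 0.3709
M/D/1: Lq = ρ²/(2(1−ρ)) = 0.1376/(2·0.6291) = 0.10932

Final: 0.10932


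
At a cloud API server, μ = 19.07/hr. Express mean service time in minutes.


Mean service time = 1/μ = 1/19.07 hour = 0.05244 hour
In minutes: 0.05244 × 60 = 3.1463 min

Final: 3.1463 min


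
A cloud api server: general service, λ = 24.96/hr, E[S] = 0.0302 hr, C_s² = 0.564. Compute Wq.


ρ = λ·E[S] = 24.96·0.0302 = 0.7538
E[S²] = E[S]²(1+C_s²) = 0.0302²·(1+0.564) = 0.001426
Wq = λ·E[S²]/(2(1−ρ)) = 24.96·0.001426/(2·0.2462) = 0.07230 hr

Final: 0.07230 hr


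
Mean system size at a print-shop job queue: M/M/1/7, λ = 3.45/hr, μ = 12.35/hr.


ρ = 3.45/12.35 = 0.2794
L = ρ[1 − (K+1)ρ^K + Kρ^(K+1)] / [(1−ρ)(1−ρ^(K+1))]
Numerator: 0.2794·(1 − 8·0.0001328 + 7·0.00003709) = 0.279128
Denominator: (0.7206)·(0.999963) = 0.720621
L = 0.279128/0.720621 = 0.3873

Final: 0.3873


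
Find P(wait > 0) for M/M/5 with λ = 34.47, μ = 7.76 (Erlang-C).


a = λ/μ = 4.4420; ρ = a/5 = 0.8884
P₀ = 0.005705 (from M/M/c formula)
C(c,a) = [a^c/(c!(1−ρ))]·P₀ = [1729.40938/(120·0.1116)]·0.005705
= 129.13988·0.005705 = 0.736773

Final: 0.736773


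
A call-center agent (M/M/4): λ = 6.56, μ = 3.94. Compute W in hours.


a = 1.6650; ρ = 0.4162; P₀ = 0.186261
Lq = P₀·a^c·ρ/(c!(1−ρ)²) = 0.07285
Wq = Lq/λ = 0.07285/6.56 = 0.01111 hr
W = Wq + 1/μ = 0.01111 + 0.25381 = 0.26491 hr

Final: 0.26491 hr


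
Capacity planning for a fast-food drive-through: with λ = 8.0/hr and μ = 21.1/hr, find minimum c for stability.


Stability requires cμ > λ ⇔ c > λ/μ.
λ/μ = 8.0/21.1 = 0.3791
Minimum integer c = ⌊0.3791⌋ + 1 = 1
Check: 1·21.1 = 21.10 > 8.0, while 0·21.1 = 0.00 ≤ 8.0

Final: 1 servers


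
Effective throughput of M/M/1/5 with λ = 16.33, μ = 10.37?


ρ = 1.5747; P_K = (1−ρ)ρ^5/(1−ρ^6) = 0.390586
λ_eff = λ(1 − P_K) = 16.33·(1 − 0.390586) = 16.33·0.609414 = 9.9517 /hr

Final: 9.9517 /hr


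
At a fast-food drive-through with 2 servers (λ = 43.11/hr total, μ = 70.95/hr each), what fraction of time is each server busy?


ρ = λ/(cμ) = 43.11/(2·70.95) = 43.11/141.90 = 0.3038

Final: 0.3038


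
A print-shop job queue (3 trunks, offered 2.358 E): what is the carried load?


B(3,2.358) = 0.262536 (Erlang-B)
Carried load = a(1 − B) = 2.358·(1 − 0.262536) = 2.358·0.737464 = 1.7389 E

Final: 1.7389 Erlangs


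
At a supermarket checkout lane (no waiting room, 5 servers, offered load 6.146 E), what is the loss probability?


B(c,a) = (a^c/c!) / Σ_{k=0}^{c} a^k/k!
a^5/5! = 73.077139
Σ terms (k=0..5): 1.00000 + 6.14600 + 18.88666 + 38.69247 + 59.45098 + 73.07714 = 197.253238
B = 73.077139/197.253238 = 0.370474

Final: 0.370474


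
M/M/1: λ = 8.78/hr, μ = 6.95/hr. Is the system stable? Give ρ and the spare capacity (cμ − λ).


Total capacity cμ = 1·6.95 = 6.95/hr
ρ = λ/(cμ) = 8.78/6.95 = 1.2633
Stable ⇔ ρ < 1: NO
Spare capacity = cμ − λ = 6.95 − 8.78 = -1.83/hr

Final: ρ = 1.2633; unstable; margin = -1.83/hr


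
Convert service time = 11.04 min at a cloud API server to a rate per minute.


μ = 1/(service time) in consistent units.
1 minute = 1 min, so μ = 1/11.04 = 0.09058 per minute

Final: 0.09058 /min


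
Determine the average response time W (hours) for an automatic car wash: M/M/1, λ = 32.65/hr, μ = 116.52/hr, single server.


W = 1/(μ−λ) = 1/(116.52 − 32.65) = 1/83.87 = 0.01192 hr

Final: 0.01192 hr


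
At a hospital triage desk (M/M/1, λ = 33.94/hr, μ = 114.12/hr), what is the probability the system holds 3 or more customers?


ρ = 33.94/114.12 = 0.2974
P(N ≥ n) = ρ^n = 0.2974^3 = 0.026306

Final: 0.026306


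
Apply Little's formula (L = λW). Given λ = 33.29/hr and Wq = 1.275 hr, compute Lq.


Lq = λWq = 33.29·1.275 = 42.4447

Final: 42.4447


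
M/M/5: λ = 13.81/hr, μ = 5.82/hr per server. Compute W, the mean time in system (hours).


a = 2.3729; ρ = 0.4746; P₀ = 0.091502
Lq = P₀·a^c·ρ/(c!(1−ρ)²) = 0.09860
Wq = Lq/λ = 0.09860/13.81 = 0.007140 hr
W = Wq + 1/μ = 0.007140 + 0.17182 = 0.17896 hr

Final: 0.17896 hr


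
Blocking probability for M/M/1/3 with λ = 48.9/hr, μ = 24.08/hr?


ρ = λ/μ = 48.9/24.08 = 2.0307
P_K = (1−ρ)ρ^K/(1−ρ^(K+1)) = (-1.0307·8.374466)/(1 − 17.006287)
= -8.631821/-16.006287 = 0.539277

Final: 0.539277


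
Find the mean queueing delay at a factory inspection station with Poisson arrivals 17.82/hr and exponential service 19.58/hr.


ρ = 17.82/19.58 = 0.9101
Wq = ρ/(μ−λ) = 0.9101/(19.58 − 17.82) = 0.9101/1.76 = 0.5171 hr

Final: 0.5171 hr


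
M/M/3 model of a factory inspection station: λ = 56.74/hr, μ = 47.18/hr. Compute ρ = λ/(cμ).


ρ = λ/(cμ) = 56.74/(3·47.18) = 56.74/141.54 = 0.4009

Final: 0.4009


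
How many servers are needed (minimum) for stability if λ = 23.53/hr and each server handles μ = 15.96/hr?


Stability requires cμ > λ ⇔ c > λ/μ.
λ/μ = 23.53/15.96 = 1.4743
Minimum integer c = ⌊1.4743⌋ + 1 = 2
Check: 2·15.96 = 31.92 > 23.53, while 1·15.96 = 15.96 ≤ 23.53

Final: 2 servers


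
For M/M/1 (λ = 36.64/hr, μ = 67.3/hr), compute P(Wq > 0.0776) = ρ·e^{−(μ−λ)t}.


ρ = 36.64/67.3 = 0.5444
P(Wq > t) = ρ·e^{−(μ−λ)t} = 0.5444·e^{−2.3792}
= 0.5444·0.092623 = 0.050427

Final: 0.050427


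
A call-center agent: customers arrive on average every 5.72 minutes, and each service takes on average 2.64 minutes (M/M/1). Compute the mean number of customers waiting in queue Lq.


λ = 60/5.72 = 10.4895 /hr
μ = 60/2.64 = 22.7273 /hr
ρ = λ/μ = 10.4895/22.7273 = 0.4615
Lq = ρ²/(1−ρ) = 0.2130/0.5385 = 0.3956

Final: 0.3956


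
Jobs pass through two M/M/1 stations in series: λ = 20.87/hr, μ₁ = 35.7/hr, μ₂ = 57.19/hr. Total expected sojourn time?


Each node sees arrival rate λ = 20.87/hr (tandem ⇒ throughput preserved).
W₁ = 1/(μ₁−λ) = 1/(35.7−20.87) = 0.06743 hr
W₂ = 1/(μ₂−λ) = 1/(57.19−20.87) = 0.02753 hr
W_total = W₁ + W₂ = 0.06743 + 0.02753 = 0.09496 hr

Final: 0.09496 hr


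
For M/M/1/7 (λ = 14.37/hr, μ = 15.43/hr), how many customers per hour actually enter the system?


ρ = 0.9313; P_K = (1−ρ)ρ^7/(1−ρ^8) = 0.096154
λ_eff = λ(1 − P_K) = 14.37·(1 − 0.096154) = 14.37·0.903846 = 12.9883 /hr

Final: 12.9883 /hr


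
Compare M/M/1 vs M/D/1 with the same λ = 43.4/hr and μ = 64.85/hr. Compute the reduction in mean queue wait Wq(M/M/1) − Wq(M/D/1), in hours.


ρ = 43.4/64.85 = 0.6692
Wq(M/M/1) = ρ/(μ−λ) = 0.6692/21.45 = 0.03120 hr
Wq(M/D/1) = ρ/(2(μ−λ)) = 0.01560 hr
Savings = 0.03120 − 0.01560 = 0.01560 hr

Final: 0.01560 hr


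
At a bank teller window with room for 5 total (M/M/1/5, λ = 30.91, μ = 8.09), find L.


ρ = 30.91/8.09 = 3.8208
L = ρ[1 − (K+1)ρ^K + Kρ^(K+1)] / [(1−ρ)(1−ρ^(K+1))]
Numerator: 3.8208·(1 − 6·814.239969 + 5·3111.020699) = 40770.113019
Denominator: (-2.8208)·(-3110.020699) = 8772.641824
L = 40770.113019/8772.641824 = 4.6474

Final: 4.6474


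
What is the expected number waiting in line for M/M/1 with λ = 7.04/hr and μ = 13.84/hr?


ρ = 7.04/13.84 = 0.5087
Lq = ρ²/(1−ρ) = 0.2587/0.4913 = 0.5266

Final: 0.5266


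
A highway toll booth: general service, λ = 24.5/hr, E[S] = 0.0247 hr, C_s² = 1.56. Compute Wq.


ρ = λ·E[S] = 24.5·0.0247 = 0.6051
E[S²] = E[S]²(1+C_s²) = 0.0247²·(1+1.56) = 0.001562
Wq = λ·E[S²]/(2(1−ρ)) = 24.5·0.001562/(2·0.3949) = 0.04845 hr

Final: 0.04845 hr


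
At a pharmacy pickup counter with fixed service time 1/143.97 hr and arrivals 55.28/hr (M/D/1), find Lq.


ρ = 55.28/143.97 = 0.3840
M/D/1: Lq = ρ²/(2(1−ρ)) = 0.1474/(2·0.6160) = 0.11966

Final: 0.11966


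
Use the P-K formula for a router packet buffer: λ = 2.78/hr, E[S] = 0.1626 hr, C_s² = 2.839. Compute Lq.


ρ = λ·E[S] = 2.78·0.1626 = 0.4520
Lq = ρ²(1+C_s²)/(2(1−ρ)) = 0.2043·(1+2.839)/(2·0.5480)
= 0.2043·3.8390/1.0959 = 0.71575

Final: 0.71575


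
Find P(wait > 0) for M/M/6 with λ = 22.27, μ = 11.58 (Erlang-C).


a = λ/μ = 1.9231; ρ = a/6 = 0.3205
P₀ = 0.145977 (from M/M/c formula)
C(c,a) = [a^c/(c!(1−ρ))]·P₀ = [50.59061/(720·0.6795)]·0.145977
= 0.10341·0.145977 = 0.015095

Final: 0.015095


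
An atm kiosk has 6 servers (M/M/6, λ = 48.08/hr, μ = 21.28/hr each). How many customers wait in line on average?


a = λ/μ = 2.2594; ρ = a/6 = 0.3766
P₀ = 0.104091
Lq = P₀·a^c·ρ / (c!·(1−ρ)²) = 0.104091·133.03227·0.3766/(720·0.38867)
= 0.01863

Final: 0.01863


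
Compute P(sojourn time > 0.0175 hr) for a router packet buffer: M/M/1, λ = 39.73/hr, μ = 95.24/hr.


W ~ Exponential(μ−λ) for M/M/1.
μ − λ = 95.24 − 39.73 = 55.5100
P(W > t) = e^{−(μ−λ)t} = e^{−0.9714} = 0.378543

Final: 0.378543


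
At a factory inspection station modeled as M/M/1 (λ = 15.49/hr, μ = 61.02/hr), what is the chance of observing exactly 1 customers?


ρ = 15.49/61.02 = 0.2539
P_n = (1−ρ)·ρ^n = (1 − 0.2539)·0.2539^1 = 0.7461·0.253851 = 0.189411

Final: 0.189411


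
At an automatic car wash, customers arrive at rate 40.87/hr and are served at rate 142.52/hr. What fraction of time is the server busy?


ρ = λ/μ = 40.87/142.52 = 0.2868

Final: 0.2868


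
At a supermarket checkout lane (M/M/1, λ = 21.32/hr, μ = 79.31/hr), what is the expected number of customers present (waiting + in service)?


ρ = λ/μ = 21.32/79.31 = 0.2688
L = ρ/(1−ρ) = 0.2688/(1 − 0.2688) = 0.2688/0.7312 = 0.3676

Final: 0.3676


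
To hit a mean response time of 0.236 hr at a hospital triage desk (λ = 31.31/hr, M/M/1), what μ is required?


W = 1/(μ−λ) ⇒ μ − λ = 1/W = 1/0.236 = 4.2373
μ = λ + 1/W = 31.31 + 4.2373 = 35.5473 per hr

Final: 35.5473 /hr


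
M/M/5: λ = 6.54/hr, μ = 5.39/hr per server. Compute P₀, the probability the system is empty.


a = λ/μ = 6.54/5.39 = 1.2134; ρ = a/c = 0.2427
Σ_{k=0}^{4} a^k/k! (terms k=0..4) = 1.00000 + 1.21336 + 0.73612 + 0.29773 + 0.09031 = 3.33751
Tail: a^5/(5!(1−ρ)) = 2.62993/(120·0.7573) = 0.02894
P₀ = 1/(3.33751 + 0.02894) = 1/3.36645 = 0.297049

Final: 0.297049


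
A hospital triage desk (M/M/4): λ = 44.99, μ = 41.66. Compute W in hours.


a = 1.0799; ρ = 0.2700; P₀ = 0.338914
Lq = P₀·a^c·ρ/(c!(1−ρ)²) = 0.009731
Wq = Lq/λ = 0.009731/44.99 = 0.0002163 hr
W = Wq + 1/μ = 0.0002163 + 0.02400 = 0.02422 hr

Final: 0.02422 hr


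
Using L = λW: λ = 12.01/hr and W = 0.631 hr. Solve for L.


L = λW = 12.01·0.631 = 7.5783

Final: 7.5783


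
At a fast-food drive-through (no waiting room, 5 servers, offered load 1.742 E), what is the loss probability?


B(c,a) = (a^c/c!) / Σ_{k=0}^{c} a^k/k!
a^5/5! = 0.133678
Σ terms (k=0..5): 1.00000 + 1.74200 + 1.51728 + 0.88104 + 0.38369 + 0.13368 = 5.657686
B = 0.133678/5.657686 = 0.023628

Final: 0.023628


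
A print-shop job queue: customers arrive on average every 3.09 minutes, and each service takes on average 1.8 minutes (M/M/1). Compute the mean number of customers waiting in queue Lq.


λ = 60/3.09 = 19.4175 /hr
μ = 60/1.8 = 33.3333 /hr
ρ = λ/μ = 19.4175/33.3333 = 0.5825
Lq = ρ²/(1−ρ) = 0.3393/0.4175 = 0.8128

Final: 0.8128


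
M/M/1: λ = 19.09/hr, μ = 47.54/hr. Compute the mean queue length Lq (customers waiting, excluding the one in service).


ρ = 19.09/47.54 = 0.4016
Lq = ρ²/(1−ρ) = 0.1612/0.5984 = 0.2694

Final: 0.2694


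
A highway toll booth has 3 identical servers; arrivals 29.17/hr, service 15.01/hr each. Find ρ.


ρ = λ/(cμ) = 29.17/(3·15.01) = 29.17/45.03 = 0.6478

Final: 0.6478


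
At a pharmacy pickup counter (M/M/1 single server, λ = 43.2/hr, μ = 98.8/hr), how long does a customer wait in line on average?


ρ = 43.2/98.8 = 0.4372
Wq = ρ/(μ−λ) = 0.4372/(98.8 − 43.2) = 0.4372/55.60 = 0.007864 hr

Final: 0.007864 hr


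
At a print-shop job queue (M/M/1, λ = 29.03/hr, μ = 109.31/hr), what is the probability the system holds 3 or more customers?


ρ = 29.03/109.31 = 0.2656
P(N ≥ n) = ρ^n = 0.2656^3 = 0.018731

Final: 0.018731


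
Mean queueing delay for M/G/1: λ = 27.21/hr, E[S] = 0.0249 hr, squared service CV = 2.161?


ρ = λ·E[S] = 27.21·0.0249 = 0.6775
E[S²] = E[S]²(1+C_s²) = 0.0249²·(1+2.161) = 0.001960
Wq = λ·E[S²]/(2(1−ρ)) = 27.21·0.001960/(2·0.3225) = 0.08269 hr

Final: 0.08269 hr


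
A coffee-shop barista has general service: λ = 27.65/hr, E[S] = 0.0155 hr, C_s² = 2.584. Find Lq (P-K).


ρ = λ·E[S] = 27.65·0.0155 = 0.4286
Lq = ρ²(1+C_s²)/(2(1−ρ)) = 0.1837·(1+2.584)/(2·0.5714)
= 0.1837·3.5840/1.1429 = 0.57601

Final: 0.57601


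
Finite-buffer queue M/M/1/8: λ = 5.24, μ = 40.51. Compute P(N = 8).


ρ = λ/μ = 5.24/40.51 = 0.1294
P_K = (1−ρ)ρ^K/(1−ρ^(K+1)) = (0.8706·0.00000007837)/(1 − 0.00000001014)
= 0.00000006823/1.000000 = 0.00000006823

Final: 0.00000006823


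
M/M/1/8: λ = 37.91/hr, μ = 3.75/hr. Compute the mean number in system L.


ρ = 37.91/3.75 = 10.1093
L = ρ[1 − (K+1)ρ^K + Kρ^(K+1)] / [(1−ρ)(1−ρ^(K+1))]
Numerator: 10.1093·(1 − 9·109088792.248763 + 8·1102814963.773497) = 79264457926.341522
Denominator: (-9.1093)·(-1102814962.773497) = 10045909100.891376
L = 79264457926.341522/10045909100.891376 = 7.8902

Final: 7.8902


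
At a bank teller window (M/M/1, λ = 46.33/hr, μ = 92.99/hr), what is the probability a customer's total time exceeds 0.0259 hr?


W ~ Exponential(μ−λ) for M/M/1.
μ − λ = 92.99 − 46.33 = 46.6600
P(W > t) = e^{−(μ−λ)t} = e^{−1.2085} = 0.298647

Final: 0.298647


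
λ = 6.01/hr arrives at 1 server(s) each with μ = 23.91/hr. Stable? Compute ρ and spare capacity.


Total capacity cμ = 1·23.91 = 23.91/hr
ρ = λ/(cμ) = 6.01/23.91 = 0.2514
Stable ⇔ ρ < 1: YES
Spare capacity = cμ − λ = 23.91 − 6.01 = 17.90/hr

Final: ρ = 0.2514; stable; margin = 17.90/hr


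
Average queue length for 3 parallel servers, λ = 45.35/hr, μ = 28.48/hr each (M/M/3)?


a = λ/μ = 1.5923; ρ = a/3 = 0.5308
P₀ = 0.188884
Lq = P₀·a^c·ρ / (c!·(1−ρ)²) = 0.188884·4.03749·0.5308/(6·0.22017)
= 0.30642

Final: 0.30642


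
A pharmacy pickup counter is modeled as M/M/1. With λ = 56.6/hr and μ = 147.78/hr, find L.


ρ = λ/μ = 56.6/147.78 = 0.3830
L = ρ/(1−ρ) = 0.3830/(1 − 0.3830) = 0.3830/0.6170 = 0.6208

Final: 0.6208


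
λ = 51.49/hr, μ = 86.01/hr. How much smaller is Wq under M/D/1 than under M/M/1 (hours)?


ρ = 51.49/86.01 = 0.5987
Wq(M/M/1) = ρ/(μ−λ) = 0.5987/34.52 = 0.01734 hr
Wq(M/D/1) = ρ/(2(μ−λ)) = 0.008671 hr
Savings = 0.01734 − 0.008671 = 0.008671 hr

Final: 0.008671 hr


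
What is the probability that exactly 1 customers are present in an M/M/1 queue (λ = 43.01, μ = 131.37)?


ρ = 43.01/131.37 = 0.3274
P_n = (1−ρ)·ρ^n = (1 − 0.3274)·0.3274^1 = 0.6726·0.327396 = 0.220208

Final: 0.220208


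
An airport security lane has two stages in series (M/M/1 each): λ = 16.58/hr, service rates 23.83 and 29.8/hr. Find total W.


Each node sees arrival rate λ = 16.58/hr (tandem ⇒ throughput preserved).
W₁ = 1/(μ₁−λ) = 1/(23.83−16.58) = 0.13793 hr
W₂ = 1/(μ₂−λ) = 1/(29.8−16.58) = 0.07564 hr
W_total = W₁ + W₂ = 0.13793 + 0.07564 = 0.21357 hr

Final: 0.21357 hr


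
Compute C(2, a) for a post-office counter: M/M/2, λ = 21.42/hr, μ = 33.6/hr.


a = λ/μ = 0.6375; ρ = a/2 = 0.3188
P₀ = 0.516588 (from M/M/c formula)
C(c,a) = [a^c/(c!(1−ρ))]·P₀ = [0.40641/(2·0.6812)]·0.516588
= 0.29828·0.516588 = 0.154088

Final: 0.154088


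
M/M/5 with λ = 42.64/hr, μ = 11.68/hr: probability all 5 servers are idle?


a = λ/μ = 42.64/11.68 = 3.6507; ρ = a/c = 0.7301
Σ_{k=0}^{4} a^k/k! (terms k=0..4) = 1.00000 + 3.65068 + 6.66375 + 8.10908 + 7.40093 = 26.82445
Tail: a^5/(5!(1−ρ)) = 648.44294/(120·0.2699) = 20.02383
P₀ = 1/(26.82445 + 20.02383) = 1/46.84828 = 0.021346

Final: 0.021346


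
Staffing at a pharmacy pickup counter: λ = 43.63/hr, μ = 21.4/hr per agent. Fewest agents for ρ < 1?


Stability requires cμ > λ ⇔ c > λ/μ.
λ/μ = 43.63/21.4 = 2.0388
Minimum integer c = ⌊2.0388⌋ + 1 = 3
Check: 3·21.4 = 64.20 > 43.63, while 2·21.4 = 42.80 ≤ 43.63

Final: 3 servers


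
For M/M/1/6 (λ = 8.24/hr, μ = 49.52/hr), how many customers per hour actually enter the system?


ρ = 0.1664; P_K = (1−ρ)ρ^6/(1−ρ^7) = 0.00001769
λ_eff = λ(1 − P_K) = 8.24·(1 − 0.00001769) = 8.24·0.999982 = 8.2399 /hr

Final: 8.2399 /hr


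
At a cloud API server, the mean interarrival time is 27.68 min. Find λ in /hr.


λ = 1/(interarrival time) in consistent units.
1 hour = 60 min, so λ = 60/27.68 = 2.1676 per hour

Final: 2.1676 /hr


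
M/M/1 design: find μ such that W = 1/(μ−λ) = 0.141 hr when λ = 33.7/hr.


W = 1/(μ−λ) ⇒ μ − λ = 1/W = 1/0.141 = 7.0922
μ = λ + 1/W = 33.7 + 7.0922 = 40.7922 per hr

Final: 40.7922 /hr


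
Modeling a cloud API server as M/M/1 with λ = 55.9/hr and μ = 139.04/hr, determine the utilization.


ρ = λ/μ = 55.9/139.04 = 0.4020

Final: 0.4020


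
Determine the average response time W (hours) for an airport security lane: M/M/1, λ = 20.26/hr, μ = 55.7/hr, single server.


W = 1/(μ−λ) = 1/(55.7 − 20.26) = 1/35.44 = 0.02822 hr

Final: 0.02822 hr


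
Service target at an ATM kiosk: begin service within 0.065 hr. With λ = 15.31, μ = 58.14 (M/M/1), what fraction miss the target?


ρ = 15.31/58.14 = 0.2633
P(Wq > t) = ρ·e^{−(μ−λ)t} = 0.2633·e^{−2.7839}
= 0.2633·0.061794 = 0.016272

Final: 0.016272


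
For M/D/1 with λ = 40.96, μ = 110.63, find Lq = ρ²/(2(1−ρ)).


ρ = 40.96/110.63 = 0.3702
M/D/1: Lq = ρ²/(2(1−ρ)) = 0.1371/(2·0.6298) = 0.10884

Final: 0.10884


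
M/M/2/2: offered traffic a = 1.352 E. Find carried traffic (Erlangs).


B(2,1.352) = 0.279842 (Erlang-B)
Carried load = a(1 − B) = 1.352·(1 − 0.279842) = 1.352·0.720158 = 0.9737 E

Final: 0.9737 Erlangs


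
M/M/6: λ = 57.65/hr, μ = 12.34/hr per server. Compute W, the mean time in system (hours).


a = 4.6718; ρ = 0.7786; P₀ = 0.007288
Lq = P₀·a^c·ρ/(c!(1−ρ)²) = 1.67229
Wq = Lq/λ = 1.67229/57.65 = 0.02901 hr
W = Wq + 1/μ = 0.02901 + 0.08104 = 0.11004 hr

Final: 0.11004 hr


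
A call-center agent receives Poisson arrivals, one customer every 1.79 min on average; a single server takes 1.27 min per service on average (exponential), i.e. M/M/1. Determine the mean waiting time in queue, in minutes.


λ = 60/1.79 = 33.5196 /hr
μ = 60/1.27 = 47.2441 /hr
ρ = λ/μ = 33.5196/47.2441 = 0.7095
Wq = ρ/(μ−λ) = 0.7095/(47.2441−33.5196) = 0.05170 hr
In minutes: 0.05170·60 = 3.102 min

Final: 3.102 min


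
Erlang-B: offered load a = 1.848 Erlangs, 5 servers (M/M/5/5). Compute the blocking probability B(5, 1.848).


B(c,a) = (a^c/c!) / Σ_{k=0}^{c} a^k/k!
a^5/5! = 0.179609
Σ terms (k=0..5): 1.00000 + 1.84800 + 1.70755 + 1.05185 + 0.48596 + 0.17961 = 6.272969
B = 0.179609/6.272969 = 0.028632

Final: 0.028632


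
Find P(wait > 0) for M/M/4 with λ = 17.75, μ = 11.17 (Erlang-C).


a = λ/μ = 1.5891; ρ = a/4 = 0.3973
P₀ = 0.201562 (from M/M/c formula)
C(c,a) = [a^c/(c!(1−ρ))]·P₀ = [6.37648/(24·0.6027)]·0.201562
= 0.44080·0.201562 = 0.088850

Final: 0.088850


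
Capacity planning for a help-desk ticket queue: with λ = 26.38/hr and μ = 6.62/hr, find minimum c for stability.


Stability requires cμ > λ ⇔ c > λ/μ.
λ/μ = 26.38/6.62 = 3.9849
Minimum integer c = ⌊3.9849⌋ + 1 = 4
Check: 4·6.62 = 26.48 > 26.38, while 3·6.62 = 19.86 ≤ 26.38

Final: 4 servers


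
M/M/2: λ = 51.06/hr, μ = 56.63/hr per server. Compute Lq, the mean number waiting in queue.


a = λ/μ = 0.9016; ρ = a/2 = 0.4508
P₀ = 0.378530
Lq = P₀·a^c·ρ / (c!·(1−ρ)²) = 0.378530·0.81296·0.4508/(2·0.30160)
= 0.22999

Final: 0.22999


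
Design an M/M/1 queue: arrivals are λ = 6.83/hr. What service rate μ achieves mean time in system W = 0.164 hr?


W = 1/(μ−λ) ⇒ μ − λ = 1/W = 1/0.164 = 6.0976
μ = λ + 1/W = 6.83 + 6.0976 = 12.9276 per hr

Final: 12.9276 /hr


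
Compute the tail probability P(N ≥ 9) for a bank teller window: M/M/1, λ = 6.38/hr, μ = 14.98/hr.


ρ = 6.38/14.98 = 0.4259
P(N ≥ n) = ρ^n = 0.4259^9 = 0.0004611

Final: 0.0004611


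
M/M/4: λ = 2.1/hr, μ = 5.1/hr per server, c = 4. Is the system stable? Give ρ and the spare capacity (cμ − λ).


Total capacity cμ = 4·5.1 = 20.40/hr
ρ = λ/(cμ) = 2.1/20.40 = 0.1029
Stable ⇔ ρ < 1: YES
Spare capacity = cμ − λ = 20.40 − 2.1 = 18.30/hr

Final: ρ = 0.1029; stable; margin = 18.30/hr


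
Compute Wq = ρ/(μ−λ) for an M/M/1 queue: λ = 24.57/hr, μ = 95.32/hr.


ρ = 24.57/95.32 = 0.2578
Wq = ρ/(μ−λ) = 0.2578/(95.32 − 24.57) = 0.2578/70.75 = 0.003643 hr

Final: 0.003643 hr


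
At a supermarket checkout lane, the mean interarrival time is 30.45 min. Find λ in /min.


λ = 1/(interarrival time) in consistent units.
1 minute = 1 min, so λ = 1/30.45 = 0.03284 per minute

Final: 0.03284 /min


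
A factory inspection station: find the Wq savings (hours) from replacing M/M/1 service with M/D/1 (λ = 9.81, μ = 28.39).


ρ = 9.81/28.39 = 0.3455
Wq(M/M/1) = ρ/(μ−λ) = 0.3455/18.58 = 0.01860 hr
Wq(M/D/1) = ρ/(2(μ−λ)) = 0.009299 hr
Savings = 0.01860 − 0.009299 = 0.009299 hr

Final: 0.009299 hr


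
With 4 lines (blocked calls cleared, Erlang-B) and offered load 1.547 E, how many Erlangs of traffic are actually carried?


B(4,1.547) = 0.051887 (Erlang-B)
Carried load = a(1 − B) = 1.547·(1 − 0.051887) = 1.547·0.948113 = 1.4667 E

Final: 1.4667 Erlangs


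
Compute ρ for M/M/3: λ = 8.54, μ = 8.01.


ρ = λ/(cμ) = 8.54/(3·8.01) = 8.54/24.03 = 0.3554

Final: 0.3554


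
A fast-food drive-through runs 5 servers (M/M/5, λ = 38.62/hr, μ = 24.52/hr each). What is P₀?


a = λ/μ = 38.62/24.52 = 1.5750; ρ = a/c = 0.3150
Σ_{k=0}^{4} a^k/k! (terms k=0..4) = 1.00000 + 1.57504 + 1.24038 + 0.65121 + 0.25642 = 4.72305
Tail: a^5/(5!(1−ρ)) = 9.69302/(120·0.6850) = 0.11792
P₀ = 1/(4.72305 + 0.11792) = 1/4.84098 = 0.206570

Final: 0.206570
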